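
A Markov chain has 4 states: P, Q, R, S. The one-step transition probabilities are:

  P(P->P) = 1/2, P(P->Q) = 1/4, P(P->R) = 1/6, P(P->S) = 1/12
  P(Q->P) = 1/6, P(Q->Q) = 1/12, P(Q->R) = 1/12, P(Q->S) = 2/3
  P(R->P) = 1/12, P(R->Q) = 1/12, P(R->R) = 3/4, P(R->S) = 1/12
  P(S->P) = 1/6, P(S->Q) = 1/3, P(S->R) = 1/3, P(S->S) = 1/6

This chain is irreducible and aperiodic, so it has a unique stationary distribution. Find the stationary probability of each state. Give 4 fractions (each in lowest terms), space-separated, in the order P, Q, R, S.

Answer: 48/247 122/741 110/247 145/741

Derivation:
The stationary distribution satisfies pi = pi * P, i.e.:
  pi_P = 1/2*pi_P + 1/6*pi_Q + 1/12*pi_R + 1/6*pi_S
  pi_Q = 1/4*pi_P + 1/12*pi_Q + 1/12*pi_R + 1/3*pi_S
  pi_R = 1/6*pi_P + 1/12*pi_Q + 3/4*pi_R + 1/3*pi_S
  pi_S = 1/12*pi_P + 2/3*pi_Q + 1/12*pi_R + 1/6*pi_S
with normalization: pi_P + pi_Q + pi_R + pi_S = 1.

Using the first 3 balance equations plus normalization, the linear system A*pi = b is:
  [-1/2, 1/6, 1/12, 1/6] . pi = 0
  [1/4, -11/12, 1/12, 1/3] . pi = 0
  [1/6, 1/12, -1/4, 1/3] . pi = 0
  [1, 1, 1, 1] . pi = 1

Solving yields:
  pi_P = 48/247
  pi_Q = 122/741
  pi_R = 110/247
  pi_S = 145/741

Verification (pi * P):
  48/247*1/2 + 122/741*1/6 + 110/247*1/12 + 145/741*1/6 = 48/247 = pi_P  (ok)
  48/247*1/4 + 122/741*1/12 + 110/247*1/12 + 145/741*1/3 = 122/741 = pi_Q  (ok)
  48/247*1/6 + 122/741*1/12 + 110/247*3/4 + 145/741*1/3 = 110/247 = pi_R  (ok)
  48/247*1/12 + 122/741*2/3 + 110/247*1/12 + 145/741*1/6 = 145/741 = pi_S  (ok)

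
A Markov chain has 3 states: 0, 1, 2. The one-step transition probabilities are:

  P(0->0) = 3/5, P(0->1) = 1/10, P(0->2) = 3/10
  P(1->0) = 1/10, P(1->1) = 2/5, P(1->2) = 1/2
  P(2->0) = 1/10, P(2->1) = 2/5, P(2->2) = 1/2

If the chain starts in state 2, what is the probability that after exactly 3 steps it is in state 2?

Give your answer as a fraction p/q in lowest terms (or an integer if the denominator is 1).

Computing P^3 by repeated multiplication:
P^1 =
  0: [3/5, 1/10, 3/10]
  1: [1/10, 2/5, 1/2]
  2: [1/10, 2/5, 1/2]
P^2 =
  0: [2/5, 11/50, 19/50]
  1: [3/20, 37/100, 12/25]
  2: [3/20, 37/100, 12/25]
P^3 =
  0: [3/10, 7/25, 21/50]
  1: [7/40, 71/200, 47/100]
  2: [7/40, 71/200, 47/100]

(P^3)[2 -> 2] = 47/100

Answer: 47/100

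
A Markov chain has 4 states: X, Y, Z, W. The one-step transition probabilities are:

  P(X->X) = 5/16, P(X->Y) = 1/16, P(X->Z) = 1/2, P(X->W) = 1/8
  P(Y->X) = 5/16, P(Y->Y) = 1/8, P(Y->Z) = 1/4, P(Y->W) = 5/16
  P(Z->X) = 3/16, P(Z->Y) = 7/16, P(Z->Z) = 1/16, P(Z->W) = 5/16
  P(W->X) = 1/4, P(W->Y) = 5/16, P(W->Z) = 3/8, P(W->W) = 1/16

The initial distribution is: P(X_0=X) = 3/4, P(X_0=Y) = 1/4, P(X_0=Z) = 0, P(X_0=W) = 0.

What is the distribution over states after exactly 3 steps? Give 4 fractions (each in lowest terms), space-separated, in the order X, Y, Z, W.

Answer: 1089/4096 3813/16384 2359/8192 3497/16384

Derivation:
Propagating the distribution step by step (d_{t+1} = d_t * P):
d_0 = (X=3/4, Y=1/4, Z=0, W=0)
  d_1[X] = 3/4*5/16 + 1/4*5/16 + 0*3/16 + 0*1/4 = 5/16
  d_1[Y] = 3/4*1/16 + 1/4*1/8 + 0*7/16 + 0*5/16 = 5/64
  d_1[Z] = 3/4*1/2 + 1/4*1/4 + 0*1/16 + 0*3/8 = 7/16
  d_1[W] = 3/4*1/8 + 1/4*5/16 + 0*5/16 + 0*1/16 = 11/64
d_1 = (X=5/16, Y=5/64, Z=7/16, W=11/64)
  d_2[X] = 5/16*5/16 + 5/64*5/16 + 7/16*3/16 + 11/64*1/4 = 253/1024
  d_2[Y] = 5/16*1/16 + 5/64*1/8 + 7/16*7/16 + 11/64*5/16 = 281/1024
  d_2[Z] = 5/16*1/2 + 5/64*1/4 + 7/16*1/16 + 11/64*3/8 = 137/512
  d_2[W] = 5/16*1/8 + 5/64*5/16 + 7/16*5/16 + 11/64*1/16 = 27/128
d_2 = (X=253/1024, Y=281/1024, Z=137/512, W=27/128)
  d_3[X] = 253/1024*5/16 + 281/1024*5/16 + 137/512*3/16 + 27/128*1/4 = 1089/4096
  d_3[Y] = 253/1024*1/16 + 281/1024*1/8 + 137/512*7/16 + 27/128*5/16 = 3813/16384
  d_3[Z] = 253/1024*1/2 + 281/1024*1/4 + 137/512*1/16 + 27/128*3/8 = 2359/8192
  d_3[W] = 253/1024*1/8 + 281/1024*5/16 + 137/512*5/16 + 27/128*1/16 = 3497/16384
d_3 = (X=1089/4096, Y=3813/16384, Z=2359/8192, W=3497/16384)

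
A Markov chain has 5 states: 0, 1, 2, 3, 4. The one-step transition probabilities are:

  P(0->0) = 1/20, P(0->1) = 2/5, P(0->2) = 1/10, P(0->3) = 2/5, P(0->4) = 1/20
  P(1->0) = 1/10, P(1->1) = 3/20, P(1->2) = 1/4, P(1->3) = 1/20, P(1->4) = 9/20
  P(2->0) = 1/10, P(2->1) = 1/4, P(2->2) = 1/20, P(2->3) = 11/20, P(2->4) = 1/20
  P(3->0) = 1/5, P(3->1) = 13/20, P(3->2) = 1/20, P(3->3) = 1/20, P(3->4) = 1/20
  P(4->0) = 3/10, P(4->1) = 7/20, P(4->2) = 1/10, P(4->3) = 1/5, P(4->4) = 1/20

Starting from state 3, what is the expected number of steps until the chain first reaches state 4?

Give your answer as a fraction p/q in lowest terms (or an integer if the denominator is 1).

Answer: 4780/959

Derivation:
Let h_i = expected steps to first reach 4 from state i.
Boundary: h_4 = 0.
First-step equations for the other states:
  h_0 = 1 + 1/20*h_0 + 2/5*h_1 + 1/10*h_2 + 2/5*h_3 + 1/20*h_4
  h_1 = 1 + 1/10*h_0 + 3/20*h_1 + 1/4*h_2 + 1/20*h_3 + 9/20*h_4
  h_2 = 1 + 1/10*h_0 + 1/4*h_1 + 1/20*h_2 + 11/20*h_3 + 1/20*h_4
  h_3 = 1 + 1/5*h_0 + 13/20*h_1 + 1/20*h_2 + 1/20*h_3 + 1/20*h_4

Substituting h_4 = 0 and rearranging gives the linear system (I - Q) h = 1:
  [19/20, -2/5, -1/10, -2/5] . (h_0, h_1, h_2, h_3) = 1
  [-1/10, 17/20, -1/4, -1/20] . (h_0, h_1, h_2, h_3) = 1
  [-1/10, -1/4, 19/20, -11/20] . (h_0, h_1, h_2, h_3) = 1
  [-1/5, -13/20, -1/20, 19/20] . (h_0, h_1, h_2, h_3) = 1

Solving yields:
  h_0 = 724/137
  h_1 = 3548/959
  h_2 = 5244/959
  h_3 = 4780/959

Starting state is 3, so the expected hitting time is h_3 = 4780/959.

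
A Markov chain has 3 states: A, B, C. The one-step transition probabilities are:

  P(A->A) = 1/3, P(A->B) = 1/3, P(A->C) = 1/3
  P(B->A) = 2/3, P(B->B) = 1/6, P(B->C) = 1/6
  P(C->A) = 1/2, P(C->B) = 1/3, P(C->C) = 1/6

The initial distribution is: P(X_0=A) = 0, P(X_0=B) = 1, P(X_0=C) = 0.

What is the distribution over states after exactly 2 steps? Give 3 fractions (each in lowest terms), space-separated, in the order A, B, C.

Propagating the distribution step by step (d_{t+1} = d_t * P):
d_0 = (A=0, B=1, C=0)
  d_1[A] = 0*1/3 + 1*2/3 + 0*1/2 = 2/3
  d_1[B] = 0*1/3 + 1*1/6 + 0*1/3 = 1/6
  d_1[C] = 0*1/3 + 1*1/6 + 0*1/6 = 1/6
d_1 = (A=2/3, B=1/6, C=1/6)
  d_2[A] = 2/3*1/3 + 1/6*2/3 + 1/6*1/2 = 5/12
  d_2[B] = 2/3*1/3 + 1/6*1/6 + 1/6*1/3 = 11/36
  d_2[C] = 2/3*1/3 + 1/6*1/6 + 1/6*1/6 = 5/18
d_2 = (A=5/12, B=11/36, C=5/18)

Answer: 5/12 11/36 5/18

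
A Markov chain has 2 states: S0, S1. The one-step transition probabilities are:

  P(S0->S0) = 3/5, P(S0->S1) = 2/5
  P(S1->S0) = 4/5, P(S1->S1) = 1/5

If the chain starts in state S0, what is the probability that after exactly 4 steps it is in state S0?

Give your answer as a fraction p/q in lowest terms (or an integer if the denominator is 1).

Computing P^4 by repeated multiplication:
P^1 =
  S0: [3/5, 2/5]
  S1: [4/5, 1/5]
P^2 =
  S0: [17/25, 8/25]
  S1: [16/25, 9/25]
P^3 =
  S0: [83/125, 42/125]
  S1: [84/125, 41/125]
P^4 =
  S0: [417/625, 208/625]
  S1: [416/625, 209/625]

(P^4)[S0 -> S0] = 417/625

Answer: 417/625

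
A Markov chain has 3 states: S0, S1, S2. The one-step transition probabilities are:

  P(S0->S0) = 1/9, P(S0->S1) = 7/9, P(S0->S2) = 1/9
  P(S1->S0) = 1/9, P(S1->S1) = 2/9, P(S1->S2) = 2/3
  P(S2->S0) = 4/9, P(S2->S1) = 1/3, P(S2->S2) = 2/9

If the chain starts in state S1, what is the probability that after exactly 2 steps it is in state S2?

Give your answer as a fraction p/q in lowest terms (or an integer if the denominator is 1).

Answer: 25/81

Derivation:
Computing P^2 by repeated multiplication:
P^1 =
  S0: [1/9, 7/9, 1/9]
  S1: [1/9, 2/9, 2/3]
  S2: [4/9, 1/3, 2/9]
P^2 =
  S0: [4/27, 8/27, 5/9]
  S1: [1/3, 29/81, 25/81]
  S2: [5/27, 40/81, 26/81]

(P^2)[S1 -> S2] = 25/81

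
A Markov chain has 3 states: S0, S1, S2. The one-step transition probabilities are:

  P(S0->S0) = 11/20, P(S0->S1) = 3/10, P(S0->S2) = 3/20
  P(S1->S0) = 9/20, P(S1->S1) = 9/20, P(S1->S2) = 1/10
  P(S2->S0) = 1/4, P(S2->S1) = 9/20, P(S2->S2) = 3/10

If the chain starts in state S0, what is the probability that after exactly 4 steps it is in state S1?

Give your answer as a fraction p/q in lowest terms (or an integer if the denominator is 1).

Answer: 3801/10000

Derivation:
Computing P^4 by repeated multiplication:
P^1 =
  S0: [11/20, 3/10, 3/20]
  S1: [9/20, 9/20, 1/10]
  S2: [1/4, 9/20, 3/10]
P^2 =
  S0: [19/40, 147/400, 63/400]
  S1: [19/40, 153/400, 57/400]
  S2: [83/200, 33/80, 69/400]
P^3 =
  S0: [233/500, 303/800, 621/4000]
  S1: [469/1000, 303/800, 609/4000]
  S2: [457/1000, 1551/4000, 621/4000]
P^4 =
  S0: [9311/20000, 3801/10000, 3087/20000]
  S1: [9329/20000, 7593/20000, 1539/10000]
  S2: [9293/20000, 7629/20000, 1539/10000]

(P^4)[S0 -> S1] = 3801/10000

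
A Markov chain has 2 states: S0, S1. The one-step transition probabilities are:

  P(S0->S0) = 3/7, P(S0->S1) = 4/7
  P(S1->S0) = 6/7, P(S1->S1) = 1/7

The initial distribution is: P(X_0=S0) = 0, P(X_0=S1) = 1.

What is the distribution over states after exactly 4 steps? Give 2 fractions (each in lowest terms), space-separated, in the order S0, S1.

Propagating the distribution step by step (d_{t+1} = d_t * P):
d_0 = (S0=0, S1=1)
  d_1[S0] = 0*3/7 + 1*6/7 = 6/7
  d_1[S1] = 0*4/7 + 1*1/7 = 1/7
d_1 = (S0=6/7, S1=1/7)
  d_2[S0] = 6/7*3/7 + 1/7*6/7 = 24/49
  d_2[S1] = 6/7*4/7 + 1/7*1/7 = 25/49
d_2 = (S0=24/49, S1=25/49)
  d_3[S0] = 24/49*3/7 + 25/49*6/7 = 222/343
  d_3[S1] = 24/49*4/7 + 25/49*1/7 = 121/343
d_3 = (S0=222/343, S1=121/343)
  d_4[S0] = 222/343*3/7 + 121/343*6/7 = 1392/2401
  d_4[S1] = 222/343*4/7 + 121/343*1/7 = 1009/2401
d_4 = (S0=1392/2401, S1=1009/2401)

Answer: 1392/2401 1009/2401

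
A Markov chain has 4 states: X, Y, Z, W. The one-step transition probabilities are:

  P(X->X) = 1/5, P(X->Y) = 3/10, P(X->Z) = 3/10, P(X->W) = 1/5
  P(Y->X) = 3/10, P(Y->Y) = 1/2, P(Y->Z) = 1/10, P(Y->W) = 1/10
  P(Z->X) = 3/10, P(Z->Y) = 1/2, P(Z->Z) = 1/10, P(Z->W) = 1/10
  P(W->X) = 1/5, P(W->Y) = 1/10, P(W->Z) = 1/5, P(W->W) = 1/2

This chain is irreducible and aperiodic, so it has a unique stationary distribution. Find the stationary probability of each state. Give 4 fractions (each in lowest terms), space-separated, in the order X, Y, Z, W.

Answer: 17/67 49/134 23/134 14/67

Derivation:
The stationary distribution satisfies pi = pi * P, i.e.:
  pi_X = 1/5*pi_X + 3/10*pi_Y + 3/10*pi_Z + 1/5*pi_W
  pi_Y = 3/10*pi_X + 1/2*pi_Y + 1/2*pi_Z + 1/10*pi_W
  pi_Z = 3/10*pi_X + 1/10*pi_Y + 1/10*pi_Z + 1/5*pi_W
  pi_W = 1/5*pi_X + 1/10*pi_Y + 1/10*pi_Z + 1/2*pi_W
with normalization: pi_X + pi_Y + pi_Z + pi_W = 1.

Using the first 3 balance equations plus normalization, the linear system A*pi = b is:
  [-4/5, 3/10, 3/10, 1/5] . pi = 0
  [3/10, -1/2, 1/2, 1/10] . pi = 0
  [3/10, 1/10, -9/10, 1/5] . pi = 0
  [1, 1, 1, 1] . pi = 1

Solving yields:
  pi_X = 17/67
  pi_Y = 49/134
  pi_Z = 23/134
  pi_W = 14/67

Verification (pi * P):
  17/67*1/5 + 49/134*3/10 + 23/134*3/10 + 14/67*1/5 = 17/67 = pi_X  (ok)
  17/67*3/10 + 49/134*1/2 + 23/134*1/2 + 14/67*1/10 = 49/134 = pi_Y  (ok)
  17/67*3/10 + 49/134*1/10 + 23/134*1/10 + 14/67*1/5 = 23/134 = pi_Z  (ok)
  17/67*1/5 + 49/134*1/10 + 23/134*1/10 + 14/67*1/2 = 14/67 = pi_W  (ok)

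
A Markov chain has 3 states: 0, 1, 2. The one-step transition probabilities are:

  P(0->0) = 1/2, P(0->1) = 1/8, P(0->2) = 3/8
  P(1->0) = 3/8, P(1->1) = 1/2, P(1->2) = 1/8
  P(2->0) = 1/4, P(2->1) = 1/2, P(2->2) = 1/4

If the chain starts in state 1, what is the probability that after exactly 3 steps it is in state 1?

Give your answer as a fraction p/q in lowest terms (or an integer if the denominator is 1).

Answer: 89/256

Derivation:
Computing P^3 by repeated multiplication:
P^1 =
  0: [1/2, 1/8, 3/8]
  1: [3/8, 1/2, 1/8]
  2: [1/4, 1/2, 1/4]
P^2 =
  0: [25/64, 5/16, 19/64]
  1: [13/32, 23/64, 15/64]
  2: [3/8, 13/32, 7/32]
P^3 =
  0: [99/256, 181/512, 133/512]
  1: [203/512, 89/256, 131/512]
  2: [101/256, 23/64, 63/256]

(P^3)[1 -> 1] = 89/256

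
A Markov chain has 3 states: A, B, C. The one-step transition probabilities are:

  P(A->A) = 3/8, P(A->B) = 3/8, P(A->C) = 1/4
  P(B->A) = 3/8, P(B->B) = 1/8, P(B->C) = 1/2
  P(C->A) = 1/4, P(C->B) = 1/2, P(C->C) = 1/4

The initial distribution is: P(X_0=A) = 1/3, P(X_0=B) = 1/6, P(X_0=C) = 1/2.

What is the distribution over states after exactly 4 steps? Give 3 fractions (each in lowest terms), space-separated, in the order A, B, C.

Answer: 171/512 2033/6144 2059/6144

Derivation:
Propagating the distribution step by step (d_{t+1} = d_t * P):
d_0 = (A=1/3, B=1/6, C=1/2)
  d_1[A] = 1/3*3/8 + 1/6*3/8 + 1/2*1/4 = 5/16
  d_1[B] = 1/3*3/8 + 1/6*1/8 + 1/2*1/2 = 19/48
  d_1[C] = 1/3*1/4 + 1/6*1/2 + 1/2*1/4 = 7/24
d_1 = (A=5/16, B=19/48, C=7/24)
  d_2[A] = 5/16*3/8 + 19/48*3/8 + 7/24*1/4 = 65/192
  d_2[B] = 5/16*3/8 + 19/48*1/8 + 7/24*1/2 = 5/16
  d_2[C] = 5/16*1/4 + 19/48*1/2 + 7/24*1/4 = 67/192
d_2 = (A=65/192, B=5/16, C=67/192)
  d_3[A] = 65/192*3/8 + 5/16*3/8 + 67/192*1/4 = 509/1536
  d_3[B] = 65/192*3/8 + 5/16*1/8 + 67/192*1/2 = 523/1536
  d_3[C] = 65/192*1/4 + 5/16*1/2 + 67/192*1/4 = 21/64
d_3 = (A=509/1536, B=523/1536, C=21/64)
  d_4[A] = 509/1536*3/8 + 523/1536*3/8 + 21/64*1/4 = 171/512
  d_4[B] = 509/1536*3/8 + 523/1536*1/8 + 21/64*1/2 = 2033/6144
  d_4[C] = 509/1536*1/4 + 523/1536*1/2 + 21/64*1/4 = 2059/6144
d_4 = (A=171/512, B=2033/6144, C=2059/6144)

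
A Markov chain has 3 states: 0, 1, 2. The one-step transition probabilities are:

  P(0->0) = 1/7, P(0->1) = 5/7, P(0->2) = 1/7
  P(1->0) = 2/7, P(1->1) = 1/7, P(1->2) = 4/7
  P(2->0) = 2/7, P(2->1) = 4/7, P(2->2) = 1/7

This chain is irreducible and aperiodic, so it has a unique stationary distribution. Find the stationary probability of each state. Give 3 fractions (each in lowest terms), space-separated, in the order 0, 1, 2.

The stationary distribution satisfies pi = pi * P, i.e.:
  pi_0 = 1/7*pi_0 + 2/7*pi_1 + 2/7*pi_2
  pi_1 = 5/7*pi_0 + 1/7*pi_1 + 4/7*pi_2
  pi_2 = 1/7*pi_0 + 4/7*pi_1 + 1/7*pi_2
with normalization: pi_0 + pi_1 + pi_2 = 1.

Using the first 2 balance equations plus normalization, the linear system A*pi = b is:
  [-6/7, 2/7, 2/7] . pi = 0
  [5/7, -6/7, 4/7] . pi = 0
  [1, 1, 1] . pi = 1

Solving yields:
  pi_0 = 1/4
  pi_1 = 17/40
  pi_2 = 13/40

Verification (pi * P):
  1/4*1/7 + 17/40*2/7 + 13/40*2/7 = 1/4 = pi_0  (ok)
  1/4*5/7 + 17/40*1/7 + 13/40*4/7 = 17/40 = pi_1  (ok)
  1/4*1/7 + 17/40*4/7 + 13/40*1/7 = 13/40 = pi_2  (ok)

Answer: 1/4 17/40 13/40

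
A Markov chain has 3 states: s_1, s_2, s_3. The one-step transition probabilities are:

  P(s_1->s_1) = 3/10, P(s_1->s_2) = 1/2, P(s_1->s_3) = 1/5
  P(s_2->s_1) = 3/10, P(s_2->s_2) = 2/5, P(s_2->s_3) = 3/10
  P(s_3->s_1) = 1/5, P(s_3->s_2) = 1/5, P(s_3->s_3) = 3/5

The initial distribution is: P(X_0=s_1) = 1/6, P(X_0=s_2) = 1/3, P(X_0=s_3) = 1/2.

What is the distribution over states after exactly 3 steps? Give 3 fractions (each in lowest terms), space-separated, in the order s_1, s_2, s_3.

Propagating the distribution step by step (d_{t+1} = d_t * P):
d_0 = (s_1=1/6, s_2=1/3, s_3=1/2)
  d_1[s_1] = 1/6*3/10 + 1/3*3/10 + 1/2*1/5 = 1/4
  d_1[s_2] = 1/6*1/2 + 1/3*2/5 + 1/2*1/5 = 19/60
  d_1[s_3] = 1/6*1/5 + 1/3*3/10 + 1/2*3/5 = 13/30
d_1 = (s_1=1/4, s_2=19/60, s_3=13/30)
  d_2[s_1] = 1/4*3/10 + 19/60*3/10 + 13/30*1/5 = 77/300
  d_2[s_2] = 1/4*1/2 + 19/60*2/5 + 13/30*1/5 = 203/600
  d_2[s_3] = 1/4*1/5 + 19/60*3/10 + 13/30*3/5 = 81/200
d_2 = (s_1=77/300, s_2=203/600, s_3=81/200)
  d_3[s_1] = 77/300*3/10 + 203/600*3/10 + 81/200*1/5 = 519/2000
  d_3[s_2] = 77/300*1/2 + 203/600*2/5 + 81/200*1/5 = 517/1500
  d_3[s_3] = 77/300*1/5 + 203/600*3/10 + 81/200*3/5 = 19/48
d_3 = (s_1=519/2000, s_2=517/1500, s_3=19/48)

Answer: 519/2000 517/1500 19/48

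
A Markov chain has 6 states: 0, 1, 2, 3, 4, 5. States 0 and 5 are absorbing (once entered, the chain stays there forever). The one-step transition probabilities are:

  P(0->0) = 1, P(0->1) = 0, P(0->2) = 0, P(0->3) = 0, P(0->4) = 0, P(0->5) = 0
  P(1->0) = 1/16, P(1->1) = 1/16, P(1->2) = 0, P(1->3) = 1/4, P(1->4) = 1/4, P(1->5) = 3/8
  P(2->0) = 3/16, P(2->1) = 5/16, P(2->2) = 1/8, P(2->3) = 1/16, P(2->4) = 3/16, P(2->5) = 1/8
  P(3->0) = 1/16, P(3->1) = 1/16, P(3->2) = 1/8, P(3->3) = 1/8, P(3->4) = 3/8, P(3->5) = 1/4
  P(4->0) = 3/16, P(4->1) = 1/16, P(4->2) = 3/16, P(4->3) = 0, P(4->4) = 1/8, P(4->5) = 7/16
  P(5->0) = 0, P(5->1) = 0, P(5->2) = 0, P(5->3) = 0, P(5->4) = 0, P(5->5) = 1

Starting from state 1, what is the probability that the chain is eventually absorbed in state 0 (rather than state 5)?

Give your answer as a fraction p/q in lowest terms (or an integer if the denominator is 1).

Let a_i = P(absorbed in 0 | start in state i).
Boundary conditions: a_0 = 1, a_5 = 0.
For each transient state i, a_i = sum_j P(i->j) * a_j:
  a_1 = 1/16*a_0 + 1/16*a_1 + 0*a_2 + 1/4*a_3 + 1/4*a_4 + 3/8*a_5
  a_2 = 3/16*a_0 + 5/16*a_1 + 1/8*a_2 + 1/16*a_3 + 3/16*a_4 + 1/8*a_5
  a_3 = 1/16*a_0 + 1/16*a_1 + 1/8*a_2 + 1/8*a_3 + 3/8*a_4 + 1/4*a_5
  a_4 = 3/16*a_0 + 1/16*a_1 + 3/16*a_2 + 0*a_3 + 1/8*a_4 + 7/16*a_5

Substituting a_0 = 1 and a_5 = 0, rearrange to (I - Q) a = r where r[i] = P(i -> 0):
  [15/16, 0, -1/4, -1/4] . (a_1, a_2, a_3, a_4) = 1/16
  [-5/16, 7/8, -1/16, -3/16] . (a_1, a_2, a_3, a_4) = 3/16
  [-1/16, -1/8, 7/8, -3/8] . (a_1, a_2, a_3, a_4) = 1/16
  [-1/16, -3/16, 0, 7/8] . (a_1, a_2, a_3, a_4) = 3/16

Solving yields:
  a_1 = 1949/8731
  a_2 = 3322/8731
  a_3 = 2404/8731
  a_4 = 2722/8731

Starting state is 1, so the absorption probability is a_1 = 1949/8731.

Answer: 1949/8731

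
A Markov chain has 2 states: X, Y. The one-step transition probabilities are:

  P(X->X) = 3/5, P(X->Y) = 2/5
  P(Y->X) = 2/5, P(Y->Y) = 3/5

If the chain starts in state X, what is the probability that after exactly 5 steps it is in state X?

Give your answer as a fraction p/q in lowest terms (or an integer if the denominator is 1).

Answer: 1563/3125

Derivation:
Computing P^5 by repeated multiplication:
P^1 =
  X: [3/5, 2/5]
  Y: [2/5, 3/5]
P^2 =
  X: [13/25, 12/25]
  Y: [12/25, 13/25]
P^3 =
  X: [63/125, 62/125]
  Y: [62/125, 63/125]
P^4 =
  X: [313/625, 312/625]
  Y: [312/625, 313/625]
P^5 =
  X: [1563/3125, 1562/3125]
  Y: [1562/3125, 1563/3125]

(P^5)[X -> X] = 1563/3125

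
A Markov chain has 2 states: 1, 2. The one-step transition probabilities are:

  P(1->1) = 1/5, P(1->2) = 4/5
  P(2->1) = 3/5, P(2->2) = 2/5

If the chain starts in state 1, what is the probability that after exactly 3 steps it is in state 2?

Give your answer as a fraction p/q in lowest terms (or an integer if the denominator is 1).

Answer: 76/125

Derivation:
Computing P^3 by repeated multiplication:
P^1 =
  1: [1/5, 4/5]
  2: [3/5, 2/5]
P^2 =
  1: [13/25, 12/25]
  2: [9/25, 16/25]
P^3 =
  1: [49/125, 76/125]
  2: [57/125, 68/125]

(P^3)[1 -> 2] = 76/125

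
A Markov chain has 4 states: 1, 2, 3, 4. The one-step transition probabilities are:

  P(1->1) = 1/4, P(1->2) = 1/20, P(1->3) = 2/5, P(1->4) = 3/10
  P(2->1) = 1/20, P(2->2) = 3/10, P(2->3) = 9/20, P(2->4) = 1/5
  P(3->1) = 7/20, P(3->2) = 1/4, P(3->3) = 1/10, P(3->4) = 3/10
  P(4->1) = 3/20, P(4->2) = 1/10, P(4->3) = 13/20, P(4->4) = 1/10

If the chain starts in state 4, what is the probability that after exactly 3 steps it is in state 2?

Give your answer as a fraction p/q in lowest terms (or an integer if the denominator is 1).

Computing P^3 by repeated multiplication:
P^1 =
  1: [1/4, 1/20, 2/5, 3/10]
  2: [1/20, 3/10, 9/20, 1/5]
  3: [7/20, 1/4, 1/10, 3/10]
  4: [3/20, 1/10, 13/20, 1/10]
P^2 =
  1: [1/4, 63/400, 143/400, 47/200]
  2: [43/200, 9/40, 33/100, 23/100]
  3: [9/50, 59/400, 183/400, 43/200]
  4: [57/200, 21/100, 47/200, 27/100]
P^3 =
  1: [923/4000, 1381/8000, 23/64, 949/4000]
  2: [43/200, 147/800, 1479/4000, 463/2000]
  3: [979/4000, 1513/8000, 2591/8000, 969/4000]
  4: [409/2000, 163/1000, 163/400, 9/40]

(P^3)[4 -> 2] = 163/1000

Answer: 163/1000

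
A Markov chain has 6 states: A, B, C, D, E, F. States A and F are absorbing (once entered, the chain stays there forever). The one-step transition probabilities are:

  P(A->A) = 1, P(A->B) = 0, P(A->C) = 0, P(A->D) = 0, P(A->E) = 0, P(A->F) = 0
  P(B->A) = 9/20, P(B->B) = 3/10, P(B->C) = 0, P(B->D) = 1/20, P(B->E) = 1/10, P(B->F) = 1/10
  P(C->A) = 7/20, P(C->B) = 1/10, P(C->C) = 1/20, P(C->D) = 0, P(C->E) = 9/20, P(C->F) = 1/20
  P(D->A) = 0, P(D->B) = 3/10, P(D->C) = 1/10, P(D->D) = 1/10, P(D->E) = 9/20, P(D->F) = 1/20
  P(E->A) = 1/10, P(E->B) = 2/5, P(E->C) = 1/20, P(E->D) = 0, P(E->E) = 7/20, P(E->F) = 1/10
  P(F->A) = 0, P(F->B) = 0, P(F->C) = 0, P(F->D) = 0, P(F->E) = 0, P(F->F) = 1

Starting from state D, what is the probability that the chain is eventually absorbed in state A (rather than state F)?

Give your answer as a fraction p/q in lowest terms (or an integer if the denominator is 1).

Answer: 18072/25711

Derivation:
Let a_i = P(absorbed in A | start in state i).
Boundary conditions: a_A = 1, a_F = 0.
For each transient state i, a_i = sum_j P(i->j) * a_j:
  a_B = 9/20*a_A + 3/10*a_B + 0*a_C + 1/20*a_D + 1/10*a_E + 1/10*a_F
  a_C = 7/20*a_A + 1/10*a_B + 1/20*a_C + 0*a_D + 9/20*a_E + 1/20*a_F
  a_D = 0*a_A + 3/10*a_B + 1/10*a_C + 1/10*a_D + 9/20*a_E + 1/20*a_F
  a_E = 1/10*a_A + 2/5*a_B + 1/20*a_C + 0*a_D + 7/20*a_E + 1/10*a_F

Substituting a_A = 1 and a_F = 0, rearrange to (I - Q) a = r where r[i] = P(i -> A):
  [7/10, 0, -1/20, -1/10] . (a_B, a_C, a_D, a_E) = 9/20
  [-1/10, 19/20, 0, -9/20] . (a_B, a_C, a_D, a_E) = 7/20
  [-3/10, -1/10, 9/10, -9/20] . (a_B, a_C, a_D, a_E) = 0
  [-2/5, -1/20, 0, 13/20] . (a_B, a_C, a_D, a_E) = 1/10

Solving yields:
  a_B = 40799/51422
  a_C = 20175/25711
  a_D = 18072/25711
  a_E = 18061/25711

Starting state is D, so the absorption probability is a_D = 18072/25711.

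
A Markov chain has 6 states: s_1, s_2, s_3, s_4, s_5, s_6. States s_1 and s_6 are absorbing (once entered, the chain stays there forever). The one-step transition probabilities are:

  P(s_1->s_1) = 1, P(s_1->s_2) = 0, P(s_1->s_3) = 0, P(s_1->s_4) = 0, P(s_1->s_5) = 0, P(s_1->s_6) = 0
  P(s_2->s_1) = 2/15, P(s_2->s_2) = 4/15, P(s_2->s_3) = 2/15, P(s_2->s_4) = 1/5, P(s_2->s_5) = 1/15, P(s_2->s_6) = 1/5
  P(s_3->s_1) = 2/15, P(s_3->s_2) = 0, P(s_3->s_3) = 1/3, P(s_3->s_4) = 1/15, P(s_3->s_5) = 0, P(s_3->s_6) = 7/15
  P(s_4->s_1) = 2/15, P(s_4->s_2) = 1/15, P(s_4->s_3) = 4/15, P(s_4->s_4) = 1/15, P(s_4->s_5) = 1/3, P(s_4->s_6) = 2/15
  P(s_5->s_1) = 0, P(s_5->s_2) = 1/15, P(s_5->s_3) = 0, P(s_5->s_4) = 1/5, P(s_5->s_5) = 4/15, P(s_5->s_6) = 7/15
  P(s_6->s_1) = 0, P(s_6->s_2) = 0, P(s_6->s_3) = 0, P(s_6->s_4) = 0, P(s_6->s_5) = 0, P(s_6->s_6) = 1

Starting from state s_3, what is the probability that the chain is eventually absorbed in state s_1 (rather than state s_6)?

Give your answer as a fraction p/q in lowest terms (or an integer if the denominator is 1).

Let a_i = P(absorbed in s_1 | start in state i).
Boundary conditions: a_s_1 = 1, a_s_6 = 0.
For each transient state i, a_i = sum_j P(i->j) * a_j:
  a_s_2 = 2/15*a_s_1 + 4/15*a_s_2 + 2/15*a_s_3 + 1/5*a_s_4 + 1/15*a_s_5 + 1/5*a_s_6
  a_s_3 = 2/15*a_s_1 + 0*a_s_2 + 1/3*a_s_3 + 1/15*a_s_4 + 0*a_s_5 + 7/15*a_s_6
  a_s_4 = 2/15*a_s_1 + 1/15*a_s_2 + 4/15*a_s_3 + 1/15*a_s_4 + 1/3*a_s_5 + 2/15*a_s_6
  a_s_5 = 0*a_s_1 + 1/15*a_s_2 + 0*a_s_3 + 1/5*a_s_4 + 4/15*a_s_5 + 7/15*a_s_6

Substituting a_s_1 = 1 and a_s_6 = 0, rearrange to (I - Q) a = r where r[i] = P(i -> s_1):
  [11/15, -2/15, -1/5, -1/15] . (a_s_2, a_s_3, a_s_4, a_s_5) = 2/15
  [0, 2/3, -1/15, 0] . (a_s_2, a_s_3, a_s_4, a_s_5) = 2/15
  [-1/15, -4/15, 14/15, -1/3] . (a_s_2, a_s_3, a_s_4, a_s_5) = 2/15
  [-1/15, 0, -1/5, 11/15] . (a_s_2, a_s_3, a_s_4, a_s_5) = 0

Solving yields:
  a_s_2 = 1075/3532
  a_s_3 = 200/883
  a_s_4 = 234/883
  a_s_5 = 353/3532

Starting state is s_3, so the absorption probability is a_s_3 = 200/883.

Answer: 200/883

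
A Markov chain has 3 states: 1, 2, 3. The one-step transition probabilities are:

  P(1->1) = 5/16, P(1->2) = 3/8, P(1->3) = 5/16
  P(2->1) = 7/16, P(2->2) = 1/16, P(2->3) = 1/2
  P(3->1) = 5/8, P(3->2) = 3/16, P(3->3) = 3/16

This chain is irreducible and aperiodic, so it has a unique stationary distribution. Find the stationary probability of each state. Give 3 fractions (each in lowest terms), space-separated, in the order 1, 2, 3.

Answer: 19/43 31/129 41/129

Derivation:
The stationary distribution satisfies pi = pi * P, i.e.:
  pi_1 = 5/16*pi_1 + 7/16*pi_2 + 5/8*pi_3
  pi_2 = 3/8*pi_1 + 1/16*pi_2 + 3/16*pi_3
  pi_3 = 5/16*pi_1 + 1/2*pi_2 + 3/16*pi_3
with normalization: pi_1 + pi_2 + pi_3 = 1.

Using the first 2 balance equations plus normalization, the linear system A*pi = b is:
  [-11/16, 7/16, 5/8] . pi = 0
  [3/8, -15/16, 3/16] . pi = 0
  [1, 1, 1] . pi = 1

Solving yields:
  pi_1 = 19/43
  pi_2 = 31/129
  pi_3 = 41/129

Verification (pi * P):
  19/43*5/16 + 31/129*7/16 + 41/129*5/8 = 19/43 = pi_1  (ok)
  19/43*3/8 + 31/129*1/16 + 41/129*3/16 = 31/129 = pi_2  (ok)
  19/43*5/16 + 31/129*1/2 + 41/129*3/16 = 41/129 = pi_3  (ok)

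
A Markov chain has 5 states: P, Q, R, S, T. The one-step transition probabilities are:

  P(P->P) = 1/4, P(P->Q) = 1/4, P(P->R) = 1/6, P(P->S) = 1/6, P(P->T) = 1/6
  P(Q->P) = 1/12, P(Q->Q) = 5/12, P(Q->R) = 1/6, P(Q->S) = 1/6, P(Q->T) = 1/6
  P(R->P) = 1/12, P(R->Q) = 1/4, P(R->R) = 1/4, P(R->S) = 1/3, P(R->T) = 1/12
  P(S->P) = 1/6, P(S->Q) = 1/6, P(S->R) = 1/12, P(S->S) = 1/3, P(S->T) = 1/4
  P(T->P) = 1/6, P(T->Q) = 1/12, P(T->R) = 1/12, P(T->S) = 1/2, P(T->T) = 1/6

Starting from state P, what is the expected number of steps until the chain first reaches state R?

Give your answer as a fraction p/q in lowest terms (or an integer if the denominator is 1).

Let h_i = expected steps to first reach R from state i.
Boundary: h_R = 0.
First-step equations for the other states:
  h_P = 1 + 1/4*h_P + 1/4*h_Q + 1/6*h_R + 1/6*h_S + 1/6*h_T
  h_Q = 1 + 1/12*h_P + 5/12*h_Q + 1/6*h_R + 1/6*h_S + 1/6*h_T
  h_S = 1 + 1/6*h_P + 1/6*h_Q + 1/12*h_R + 1/3*h_S + 1/4*h_T
  h_T = 1 + 1/6*h_P + 1/12*h_Q + 1/12*h_R + 1/2*h_S + 1/6*h_T

Substituting h_R = 0 and rearranging gives the linear system (I - Q) h = 1:
  [3/4, -1/4, -1/6, -1/6] . (h_P, h_Q, h_S, h_T) = 1
  [-1/12, 7/12, -1/6, -1/6] . (h_P, h_Q, h_S, h_T) = 1
  [-1/6, -1/6, 2/3, -1/4] . (h_P, h_Q, h_S, h_T) = 1
  [-1/6, -1/12, -1/2, 5/6] . (h_P, h_Q, h_S, h_T) = 1

Solving yields:
  h_P = 696/89
  h_Q = 696/89
  h_S = 774/89
  h_T = 780/89

Starting state is P, so the expected hitting time is h_P = 696/89.

Answer: 696/89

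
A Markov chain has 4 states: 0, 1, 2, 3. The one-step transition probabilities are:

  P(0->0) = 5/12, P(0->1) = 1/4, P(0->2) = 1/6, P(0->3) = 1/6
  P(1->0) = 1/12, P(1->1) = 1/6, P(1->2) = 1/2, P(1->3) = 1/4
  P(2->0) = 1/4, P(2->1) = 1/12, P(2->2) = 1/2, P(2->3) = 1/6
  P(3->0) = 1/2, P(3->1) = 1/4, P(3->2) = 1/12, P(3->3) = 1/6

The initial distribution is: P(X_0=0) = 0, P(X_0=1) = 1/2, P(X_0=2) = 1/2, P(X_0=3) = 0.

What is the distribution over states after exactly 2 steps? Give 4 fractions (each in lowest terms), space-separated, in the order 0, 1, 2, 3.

Answer: 89/288 5/32 103/288 17/96

Derivation:
Propagating the distribution step by step (d_{t+1} = d_t * P):
d_0 = (0=0, 1=1/2, 2=1/2, 3=0)
  d_1[0] = 0*5/12 + 1/2*1/12 + 1/2*1/4 + 0*1/2 = 1/6
  d_1[1] = 0*1/4 + 1/2*1/6 + 1/2*1/12 + 0*1/4 = 1/8
  d_1[2] = 0*1/6 + 1/2*1/2 + 1/2*1/2 + 0*1/12 = 1/2
  d_1[3] = 0*1/6 + 1/2*1/4 + 1/2*1/6 + 0*1/6 = 5/24
d_1 = (0=1/6, 1=1/8, 2=1/2, 3=5/24)
  d_2[0] = 1/6*5/12 + 1/8*1/12 + 1/2*1/4 + 5/24*1/2 = 89/288
  d_2[1] = 1/6*1/4 + 1/8*1/6 + 1/2*1/12 + 5/24*1/4 = 5/32
  d_2[2] = 1/6*1/6 + 1/8*1/2 + 1/2*1/2 + 5/24*1/12 = 103/288
  d_2[3] = 1/6*1/6 + 1/8*1/4 + 1/2*1/6 + 5/24*1/6 = 17/96
d_2 = (0=89/288, 1=5/32, 2=103/288, 3=17/96)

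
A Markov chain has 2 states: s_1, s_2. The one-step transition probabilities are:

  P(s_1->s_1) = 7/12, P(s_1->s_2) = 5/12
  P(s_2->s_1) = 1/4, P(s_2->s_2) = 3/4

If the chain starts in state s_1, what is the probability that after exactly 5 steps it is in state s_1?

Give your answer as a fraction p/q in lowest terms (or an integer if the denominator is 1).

Answer: 367/972

Derivation:
Computing P^5 by repeated multiplication:
P^1 =
  s_1: [7/12, 5/12]
  s_2: [1/4, 3/4]
P^2 =
  s_1: [4/9, 5/9]
  s_2: [1/3, 2/3]
P^3 =
  s_1: [43/108, 65/108]
  s_2: [13/36, 23/36]
P^4 =
  s_1: [31/81, 50/81]
  s_2: [10/27, 17/27]
P^5 =
  s_1: [367/972, 605/972]
  s_2: [121/324, 203/324]

(P^5)[s_1 -> s_1] = 367/972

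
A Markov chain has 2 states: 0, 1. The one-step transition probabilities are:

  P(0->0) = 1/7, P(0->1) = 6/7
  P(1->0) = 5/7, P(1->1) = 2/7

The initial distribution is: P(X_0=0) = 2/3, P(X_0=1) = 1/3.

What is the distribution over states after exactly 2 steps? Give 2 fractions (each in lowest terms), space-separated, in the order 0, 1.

Propagating the distribution step by step (d_{t+1} = d_t * P):
d_0 = (0=2/3, 1=1/3)
  d_1[0] = 2/3*1/7 + 1/3*5/7 = 1/3
  d_1[1] = 2/3*6/7 + 1/3*2/7 = 2/3
d_1 = (0=1/3, 1=2/3)
  d_2[0] = 1/3*1/7 + 2/3*5/7 = 11/21
  d_2[1] = 1/3*6/7 + 2/3*2/7 = 10/21
d_2 = (0=11/21, 1=10/21)

Answer: 11/21 10/21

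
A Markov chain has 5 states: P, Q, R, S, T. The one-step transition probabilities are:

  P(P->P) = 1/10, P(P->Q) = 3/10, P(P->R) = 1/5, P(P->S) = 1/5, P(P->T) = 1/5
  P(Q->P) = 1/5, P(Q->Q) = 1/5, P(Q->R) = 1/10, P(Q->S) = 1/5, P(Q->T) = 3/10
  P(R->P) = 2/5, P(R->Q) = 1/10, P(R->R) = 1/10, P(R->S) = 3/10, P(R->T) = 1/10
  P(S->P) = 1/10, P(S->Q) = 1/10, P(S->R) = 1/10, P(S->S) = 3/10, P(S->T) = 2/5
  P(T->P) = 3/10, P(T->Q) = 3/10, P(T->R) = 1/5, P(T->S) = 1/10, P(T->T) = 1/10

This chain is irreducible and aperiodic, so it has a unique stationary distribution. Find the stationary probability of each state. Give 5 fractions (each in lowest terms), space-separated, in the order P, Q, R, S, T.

The stationary distribution satisfies pi = pi * P, i.e.:
  pi_P = 1/10*pi_P + 1/5*pi_Q + 2/5*pi_R + 1/10*pi_S + 3/10*pi_T
  pi_Q = 3/10*pi_P + 1/5*pi_Q + 1/10*pi_R + 1/10*pi_S + 3/10*pi_T
  pi_R = 1/5*pi_P + 1/10*pi_Q + 1/10*pi_R + 1/10*pi_S + 1/5*pi_T
  pi_S = 1/5*pi_P + 1/5*pi_Q + 3/10*pi_R + 3/10*pi_S + 1/10*pi_T
  pi_T = 1/5*pi_P + 3/10*pi_Q + 1/10*pi_R + 2/5*pi_S + 1/10*pi_T
with normalization: pi_P + pi_Q + pi_R + pi_S + pi_T = 1.

Using the first 4 balance equations plus normalization, the linear system A*pi = b is:
  [-9/10, 1/5, 2/5, 1/10, 3/10] . pi = 0
  [3/10, -4/5, 1/10, 1/10, 3/10] . pi = 0
  [1/5, 1/10, -9/10, 1/10, 1/5] . pi = 0
  [1/5, 1/5, 3/10, -7/10, 1/10] . pi = 0
  [1, 1, 1, 1, 1] . pi = 1

Solving yields:
  pi_P = 2532/12107
  pi_Q = 2517/12107
  pi_R = 1738/12107
  pi_S = 2579/12107
  pi_T = 2741/12107

Verification (pi * P):
  2532/12107*1/10 + 2517/12107*1/5 + 1738/12107*2/5 + 2579/12107*1/10 + 2741/12107*3/10 = 2532/12107 = pi_P  (ok)
  2532/12107*3/10 + 2517/12107*1/5 + 1738/12107*1/10 + 2579/12107*1/10 + 2741/12107*3/10 = 2517/12107 = pi_Q  (ok)
  2532/12107*1/5 + 2517/12107*1/10 + 1738/12107*1/10 + 2579/12107*1/10 + 2741/12107*1/5 = 1738/12107 = pi_R  (ok)
  2532/12107*1/5 + 2517/12107*1/5 + 1738/12107*3/10 + 2579/12107*3/10 + 2741/12107*1/10 = 2579/12107 = pi_S  (ok)
  2532/12107*1/5 + 2517/12107*3/10 + 1738/12107*1/10 + 2579/12107*2/5 + 2741/12107*1/10 = 2741/12107 = pi_T  (ok)

Answer: 2532/12107 2517/12107 1738/12107 2579/12107 2741/12107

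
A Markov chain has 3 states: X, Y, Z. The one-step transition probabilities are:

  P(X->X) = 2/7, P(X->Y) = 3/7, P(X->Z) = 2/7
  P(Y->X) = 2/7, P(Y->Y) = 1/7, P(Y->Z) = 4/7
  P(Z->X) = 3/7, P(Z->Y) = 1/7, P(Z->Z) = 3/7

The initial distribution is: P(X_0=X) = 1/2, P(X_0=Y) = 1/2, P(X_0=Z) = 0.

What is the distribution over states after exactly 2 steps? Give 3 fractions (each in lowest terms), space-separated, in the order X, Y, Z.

Propagating the distribution step by step (d_{t+1} = d_t * P):
d_0 = (X=1/2, Y=1/2, Z=0)
  d_1[X] = 1/2*2/7 + 1/2*2/7 + 0*3/7 = 2/7
  d_1[Y] = 1/2*3/7 + 1/2*1/7 + 0*1/7 = 2/7
  d_1[Z] = 1/2*2/7 + 1/2*4/7 + 0*3/7 = 3/7
d_1 = (X=2/7, Y=2/7, Z=3/7)
  d_2[X] = 2/7*2/7 + 2/7*2/7 + 3/7*3/7 = 17/49
  d_2[Y] = 2/7*3/7 + 2/7*1/7 + 3/7*1/7 = 11/49
  d_2[Z] = 2/7*2/7 + 2/7*4/7 + 3/7*3/7 = 3/7
d_2 = (X=17/49, Y=11/49, Z=3/7)

Answer: 17/49 11/49 3/7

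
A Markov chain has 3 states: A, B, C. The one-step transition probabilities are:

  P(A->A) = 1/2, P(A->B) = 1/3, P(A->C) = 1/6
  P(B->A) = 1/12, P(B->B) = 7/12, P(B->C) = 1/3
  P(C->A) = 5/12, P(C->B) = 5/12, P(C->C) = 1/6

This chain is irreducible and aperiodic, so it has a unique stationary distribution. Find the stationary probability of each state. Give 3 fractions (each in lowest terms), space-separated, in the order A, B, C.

Answer: 15/53 25/53 13/53

Derivation:
The stationary distribution satisfies pi = pi * P, i.e.:
  pi_A = 1/2*pi_A + 1/12*pi_B + 5/12*pi_C
  pi_B = 1/3*pi_A + 7/12*pi_B + 5/12*pi_C
  pi_C = 1/6*pi_A + 1/3*pi_B + 1/6*pi_C
with normalization: pi_A + pi_B + pi_C = 1.

Using the first 2 balance equations plus normalization, the linear system A*pi = b is:
  [-1/2, 1/12, 5/12] . pi = 0
  [1/3, -5/12, 5/12] . pi = 0
  [1, 1, 1] . pi = 1

Solving yields:
  pi_A = 15/53
  pi_B = 25/53
  pi_C = 13/53

Verification (pi * P):
  15/53*1/2 + 25/53*1/12 + 13/53*5/12 = 15/53 = pi_A  (ok)
  15/53*1/3 + 25/53*7/12 + 13/53*5/12 = 25/53 = pi_B  (ok)
  15/53*1/6 + 25/53*1/3 + 13/53*1/6 = 13/53 = pi_C  (ok)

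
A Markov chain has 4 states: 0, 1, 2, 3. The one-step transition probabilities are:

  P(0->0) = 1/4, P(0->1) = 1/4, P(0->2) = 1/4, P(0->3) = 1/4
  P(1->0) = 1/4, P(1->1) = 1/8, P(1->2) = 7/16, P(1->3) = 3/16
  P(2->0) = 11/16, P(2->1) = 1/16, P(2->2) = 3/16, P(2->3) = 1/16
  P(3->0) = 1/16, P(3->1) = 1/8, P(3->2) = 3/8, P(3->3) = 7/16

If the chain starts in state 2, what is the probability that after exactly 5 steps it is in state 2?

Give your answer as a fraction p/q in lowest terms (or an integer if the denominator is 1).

Computing P^5 by repeated multiplication:
P^1 =
  0: [1/4, 1/4, 1/4, 1/4]
  1: [1/4, 1/8, 7/16, 3/16]
  2: [11/16, 1/16, 3/16, 1/16]
  3: [1/16, 1/8, 3/8, 7/16]
P^2 =
  0: [5/16, 9/64, 5/16, 15/64]
  1: [13/32, 33/256, 69/256, 25/128]
  2: [41/128, 51/256, 33/128, 57/256]
  3: [85/256, 7/64, 39/128, 65/256]
P^3 =
  0: [351/1024, 37/256, 293/1024, 29/128]
  1: [1357/4096, 651/4096, 577/2048, 467/2048]
  2: [1315/4096, 305/2048, 1225/4096, 473/2048]
  3: [1375/4096, 151/1024, 145/512, 957/4096]
P^4 =
  0: [5451/16384, 2457/16384, 4711/16384, 3765/16384]
  1: [5415/16384, 1219/8192, 19051/65536, 15073/65536]
  2: [22121/65536, 9597/65536, 18881/65536, 14937/65536]
  3: [21633/65536, 4891/32768, 9475/32768, 15171/65536]
P^5 =
  0: [43609/131072, 38959/262144, 37863/131072, 60241/262144]
  1: [175141/524288, 155341/1048576, 302495/1048576, 120229/524288]
  2: [87375/262144, 156433/1048576, 37741/131072, 240715/1048576]
  3: [349281/1048576, 38847/262144, 151441/524288, 241025/1048576]

(P^5)[2 -> 2] = 37741/131072

Answer: 37741/131072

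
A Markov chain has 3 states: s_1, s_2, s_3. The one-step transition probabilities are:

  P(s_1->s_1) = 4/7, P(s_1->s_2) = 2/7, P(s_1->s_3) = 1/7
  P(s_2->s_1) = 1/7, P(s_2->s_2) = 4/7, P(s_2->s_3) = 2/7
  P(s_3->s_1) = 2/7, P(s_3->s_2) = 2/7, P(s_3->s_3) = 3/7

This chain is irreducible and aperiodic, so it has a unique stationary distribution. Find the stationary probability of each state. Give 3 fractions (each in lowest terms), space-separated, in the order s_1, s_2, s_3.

Answer: 8/25 2/5 7/25

Derivation:
The stationary distribution satisfies pi = pi * P, i.e.:
  pi_s_1 = 4/7*pi_s_1 + 1/7*pi_s_2 + 2/7*pi_s_3
  pi_s_2 = 2/7*pi_s_1 + 4/7*pi_s_2 + 2/7*pi_s_3
  pi_s_3 = 1/7*pi_s_1 + 2/7*pi_s_2 + 3/7*pi_s_3
with normalization: pi_s_1 + pi_s_2 + pi_s_3 = 1.

Using the first 2 balance equations plus normalization, the linear system A*pi = b is:
  [-3/7, 1/7, 2/7] . pi = 0
  [2/7, -3/7, 2/7] . pi = 0
  [1, 1, 1] . pi = 1

Solving yields:
  pi_s_1 = 8/25
  pi_s_2 = 2/5
  pi_s_3 = 7/25

Verification (pi * P):
  8/25*4/7 + 2/5*1/7 + 7/25*2/7 = 8/25 = pi_s_1  (ok)
  8/25*2/7 + 2/5*4/7 + 7/25*2/7 = 2/5 = pi_s_2  (ok)
  8/25*1/7 + 2/5*2/7 + 7/25*3/7 = 7/25 = pi_s_3  (ok)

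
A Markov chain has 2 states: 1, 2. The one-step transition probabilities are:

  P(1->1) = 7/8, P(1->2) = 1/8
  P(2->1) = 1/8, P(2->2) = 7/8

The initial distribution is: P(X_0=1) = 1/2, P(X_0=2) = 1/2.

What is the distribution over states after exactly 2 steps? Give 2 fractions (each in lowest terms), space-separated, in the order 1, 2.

Propagating the distribution step by step (d_{t+1} = d_t * P):
d_0 = (1=1/2, 2=1/2)
  d_1[1] = 1/2*7/8 + 1/2*1/8 = 1/2
  d_1[2] = 1/2*1/8 + 1/2*7/8 = 1/2
d_1 = (1=1/2, 2=1/2)
  d_2[1] = 1/2*7/8 + 1/2*1/8 = 1/2
  d_2[2] = 1/2*1/8 + 1/2*7/8 = 1/2
d_2 = (1=1/2, 2=1/2)

Answer: 1/2 1/2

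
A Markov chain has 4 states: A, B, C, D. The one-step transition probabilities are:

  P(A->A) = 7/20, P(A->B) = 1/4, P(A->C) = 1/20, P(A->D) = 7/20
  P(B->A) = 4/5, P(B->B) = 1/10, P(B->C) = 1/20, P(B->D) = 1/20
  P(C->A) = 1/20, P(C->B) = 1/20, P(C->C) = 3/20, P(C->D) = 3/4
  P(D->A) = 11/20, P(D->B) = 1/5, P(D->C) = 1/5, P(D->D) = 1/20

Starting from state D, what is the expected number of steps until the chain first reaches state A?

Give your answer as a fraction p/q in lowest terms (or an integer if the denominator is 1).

Answer: 9060/4583

Derivation:
Let h_i = expected steps to first reach A from state i.
Boundary: h_A = 0.
First-step equations for the other states:
  h_B = 1 + 4/5*h_A + 1/10*h_B + 1/20*h_C + 1/20*h_D
  h_C = 1 + 1/20*h_A + 1/20*h_B + 3/20*h_C + 3/4*h_D
  h_D = 1 + 11/20*h_A + 1/5*h_B + 1/5*h_C + 1/20*h_D

Substituting h_A = 0 and rearranging gives the linear system (I - Q) h = 1:
  [9/10, -1/20, -1/20] . (h_B, h_C, h_D) = 1
  [-1/20, 17/20, -3/4] . (h_B, h_C, h_D) = 1
  [-1/5, -1/5, 19/20] . (h_B, h_C, h_D) = 1

Solving yields:
  h_B = 6360/4583
  h_C = 13760/4583
  h_D = 9060/4583

Starting state is D, so the expected hitting time is h_D = 9060/4583.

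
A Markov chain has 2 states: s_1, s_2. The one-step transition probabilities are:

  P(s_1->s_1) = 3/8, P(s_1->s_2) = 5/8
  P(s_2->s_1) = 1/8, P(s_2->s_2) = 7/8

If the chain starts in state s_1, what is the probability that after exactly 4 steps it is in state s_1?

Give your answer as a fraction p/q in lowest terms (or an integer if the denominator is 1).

Answer: 87/512

Derivation:
Computing P^4 by repeated multiplication:
P^1 =
  s_1: [3/8, 5/8]
  s_2: [1/8, 7/8]
P^2 =
  s_1: [7/32, 25/32]
  s_2: [5/32, 27/32]
P^3 =
  s_1: [23/128, 105/128]
  s_2: [21/128, 107/128]
P^4 =
  s_1: [87/512, 425/512]
  s_2: [85/512, 427/512]

(P^4)[s_1 -> s_1] = 87/512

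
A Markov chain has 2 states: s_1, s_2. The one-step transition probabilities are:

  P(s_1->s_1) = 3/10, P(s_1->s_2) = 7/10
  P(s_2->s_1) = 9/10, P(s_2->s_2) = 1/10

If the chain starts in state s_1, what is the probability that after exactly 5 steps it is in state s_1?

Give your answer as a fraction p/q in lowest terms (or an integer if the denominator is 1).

Computing P^5 by repeated multiplication:
P^1 =
  s_1: [3/10, 7/10]
  s_2: [9/10, 1/10]
P^2 =
  s_1: [18/25, 7/25]
  s_2: [9/25, 16/25]
P^3 =
  s_1: [117/250, 133/250]
  s_2: [171/250, 79/250]
P^4 =
  s_1: [387/625, 238/625]
  s_2: [306/625, 319/625]
P^5 =
  s_1: [3303/6250, 2947/6250]
  s_2: [3789/6250, 2461/6250]

(P^5)[s_1 -> s_1] = 3303/6250

Answer: 3303/6250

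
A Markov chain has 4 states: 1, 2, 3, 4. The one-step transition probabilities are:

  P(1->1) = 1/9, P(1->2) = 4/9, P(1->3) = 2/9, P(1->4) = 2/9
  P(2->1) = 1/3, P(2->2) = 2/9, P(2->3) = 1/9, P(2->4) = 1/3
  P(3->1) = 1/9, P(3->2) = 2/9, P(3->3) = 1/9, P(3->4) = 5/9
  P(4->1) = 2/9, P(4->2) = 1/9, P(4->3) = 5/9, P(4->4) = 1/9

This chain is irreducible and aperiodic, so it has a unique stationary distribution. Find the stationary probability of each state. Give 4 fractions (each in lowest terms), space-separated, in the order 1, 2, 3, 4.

Answer: 11/56 13/56 15/56 17/56

Derivation:
The stationary distribution satisfies pi = pi * P, i.e.:
  pi_1 = 1/9*pi_1 + 1/3*pi_2 + 1/9*pi_3 + 2/9*pi_4
  pi_2 = 4/9*pi_1 + 2/9*pi_2 + 2/9*pi_3 + 1/9*pi_4
  pi_3 = 2/9*pi_1 + 1/9*pi_2 + 1/9*pi_3 + 5/9*pi_4
  pi_4 = 2/9*pi_1 + 1/3*pi_2 + 5/9*pi_3 + 1/9*pi_4
with normalization: pi_1 + pi_2 + pi_3 + pi_4 = 1.

Using the first 3 balance equations plus normalization, the linear system A*pi = b is:
  [-8/9, 1/3, 1/9, 2/9] . pi = 0
  [4/9, -7/9, 2/9, 1/9] . pi = 0
  [2/9, 1/9, -8/9, 5/9] . pi = 0
  [1, 1, 1, 1] . pi = 1

Solving yields:
  pi_1 = 11/56
  pi_2 = 13/56
  pi_3 = 15/56
  pi_4 = 17/56

Verification (pi * P):
  11/56*1/9 + 13/56*1/3 + 15/56*1/9 + 17/56*2/9 = 11/56 = pi_1  (ok)
  11/56*4/9 + 13/56*2/9 + 15/56*2/9 + 17/56*1/9 = 13/56 = pi_2  (ok)
  11/56*2/9 + 13/56*1/9 + 15/56*1/9 + 17/56*5/9 = 15/56 = pi_3  (ok)
  11/56*2/9 + 13/56*1/3 + 15/56*5/9 + 17/56*1/9 = 17/56 = pi_4  (ok)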